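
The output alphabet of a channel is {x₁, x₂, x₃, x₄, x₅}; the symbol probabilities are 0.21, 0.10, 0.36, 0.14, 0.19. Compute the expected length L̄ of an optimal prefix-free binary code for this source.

Repeatedly combine the two least-probable nodes; the expected code length is the sum of the merged weights.
merge 1/10 + 7/50 → 6/25
merge 19/100 + 21/100 → 2/5
merge 6/25 + 9/25 → 3/5
merge 2/5 + 3/5 → 1
L = 6/25 + 2/5 + 3/5 + 1 = 56/25 = 2.24 bits/symbol.

2.24 bits/symbol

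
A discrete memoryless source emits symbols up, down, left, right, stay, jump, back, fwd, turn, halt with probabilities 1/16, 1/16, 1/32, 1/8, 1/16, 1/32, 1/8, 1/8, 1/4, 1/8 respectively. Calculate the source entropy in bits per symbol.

3.0625 bits

Each probability is a power of 1/2, so log₂(1/p) is an integer.
H = Σ p·log₂(1/p) = 1/16·4 + 1/16·4 + 1/32·5 + 1/8·3 + 1/16·4 + 1/32·5 + 1/8·3 + 1/8·3 + 1/4·2 + 1/8·3 = 3.0625 bits.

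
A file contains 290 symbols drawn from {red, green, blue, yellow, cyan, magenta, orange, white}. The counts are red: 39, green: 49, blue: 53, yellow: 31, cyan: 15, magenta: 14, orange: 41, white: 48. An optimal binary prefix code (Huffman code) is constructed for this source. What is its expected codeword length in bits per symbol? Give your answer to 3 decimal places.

2.917 bits/symbol

Probabilities are the counts divided by 290.
Repeatedly combine the two least-probable nodes; the expected code length is the sum of the merged weights.
merge 7/145 + 3/58 → 1/10
merge 1/10 + 31/290 → 6/29
merge 39/290 + 41/290 → 8/29
merge 24/145 + 49/290 → 97/290
merge 53/290 + 6/29 → 113/290
merge 8/29 + 97/290 → 177/290
merge 113/290 + 177/290 → 1
L = 1/10 + 6/29 + 8/29 + 97/290 + 113/290 + 177/290 + 1 = 423/145 ≈ 2.917 bits/symbol.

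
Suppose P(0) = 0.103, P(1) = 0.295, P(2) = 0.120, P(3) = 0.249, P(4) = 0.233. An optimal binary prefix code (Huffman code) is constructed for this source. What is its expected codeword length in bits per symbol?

Repeatedly combine the two least-probable nodes; the expected code length is the sum of the merged weights.
merge 103/1000 + 3/25 → 223/1000
merge 223/1000 + 233/1000 → 57/125
merge 249/1000 + 59/200 → 68/125
merge 57/125 + 68/125 → 1
L = 223/1000 + 57/125 + 68/125 + 1 = 2223/1000 = 2.223 bits/symbol.

2.223 bits/symbol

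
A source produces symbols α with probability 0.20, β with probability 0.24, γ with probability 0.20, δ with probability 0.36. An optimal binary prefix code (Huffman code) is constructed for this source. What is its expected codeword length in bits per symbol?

Repeatedly combine the two least-probable nodes; the expected code length is the sum of the merged weights.
merge 1/5 + 1/5 → 2/5
merge 6/25 + 9/25 → 3/5
merge 2/5 + 3/5 → 1
L = 2/5 + 3/5 + 1 = 2 bits/symbol.

2 bits/symbol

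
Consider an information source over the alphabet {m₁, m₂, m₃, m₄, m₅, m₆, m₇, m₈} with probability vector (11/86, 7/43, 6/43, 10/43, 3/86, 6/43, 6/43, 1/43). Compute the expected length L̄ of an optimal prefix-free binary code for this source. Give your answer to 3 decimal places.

Repeatedly combine the two least-probable nodes; the expected code length is the sum of the merged weights.
merge 1/43 + 3/86 → 5/86
merge 5/86 + 11/86 → 8/43
merge 6/43 + 6/43 → 12/43
merge 6/43 + 7/43 → 13/43
merge 8/43 + 10/43 → 18/43
merge 12/43 + 13/43 → 25/43
merge 18/43 + 25/43 → 1
L = 5/86 + 8/43 + 12/43 + 13/43 + 18/43 + 25/43 + 1 = 243/86 ≈ 2.826 bits/symbol.

2.826 bits/symbol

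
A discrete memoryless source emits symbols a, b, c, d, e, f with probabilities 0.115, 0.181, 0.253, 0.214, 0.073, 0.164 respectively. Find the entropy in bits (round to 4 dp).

H = −Σ pᵢ log₂ pᵢ.
−0.115·log₂(0.115) = 0.3588
−0.181·log₂(0.181) = 0.4463
−0.253·log₂(0.253) = 0.5016
−0.214·log₂(0.214) = 0.4760
−0.073·log₂(0.073) = 0.2756
−0.164·log₂(0.164) = 0.4278
Sum ≈ 2.4862 → 2.4862 bits.

2.4862 bits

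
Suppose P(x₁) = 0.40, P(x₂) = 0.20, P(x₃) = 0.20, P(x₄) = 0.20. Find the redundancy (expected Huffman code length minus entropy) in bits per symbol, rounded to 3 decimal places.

0.078 bits

Entropy H = −Σ p log₂ p ≈ 1.9219 bits.
Huffman merges: 1/5+1/5→2/5; 1/5+2/5→3/5; 2/5+3/5→1. L = 2 ≈ 2.0000.
L − H = 2.0000 − 1.9219 = 0.078 bits.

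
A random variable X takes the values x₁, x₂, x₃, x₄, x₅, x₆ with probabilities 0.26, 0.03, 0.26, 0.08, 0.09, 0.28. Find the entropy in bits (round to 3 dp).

2.281 bits

H = −Σ pᵢ log₂ pᵢ.
−0.26·log₂(0.26) = 0.5053
−0.03·log₂(0.03) = 0.1518
−0.26·log₂(0.26) = 0.5053
−0.08·log₂(0.08) = 0.2915
−0.09·log₂(0.09) = 0.3127
−0.28·log₂(0.28) = 0.5142
Sum ≈ 2.2807 → 2.281 bits.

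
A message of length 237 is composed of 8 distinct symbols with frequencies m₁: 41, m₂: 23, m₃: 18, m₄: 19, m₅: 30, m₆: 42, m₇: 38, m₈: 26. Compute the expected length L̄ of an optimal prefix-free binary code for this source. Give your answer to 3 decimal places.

Probabilities are the counts divided by 237.
Repeatedly combine the two least-probable nodes; the expected code length is the sum of the merged weights.
merge 6/79 + 19/237 → 37/237
merge 23/237 + 26/237 → 49/237
merge 10/79 + 37/237 → 67/237
merge 38/237 + 41/237 → 1/3
merge 14/79 + 49/237 → 91/237
merge 67/237 + 1/3 → 146/237
merge 91/237 + 146/237 → 1
L = 37/237 + 49/237 + 67/237 + 1/3 + 91/237 + 146/237 + 1 = 706/237 ≈ 2.979 bits/symbol.

2.979 bits/symbol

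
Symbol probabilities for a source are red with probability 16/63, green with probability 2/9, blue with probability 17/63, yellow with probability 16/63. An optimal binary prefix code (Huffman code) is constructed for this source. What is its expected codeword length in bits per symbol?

Repeatedly combine the two least-probable nodes; the expected code length is the sum of the merged weights.
merge 2/9 + 16/63 → 10/21
merge 16/63 + 17/63 → 11/21
merge 10/21 + 11/21 → 1
L = 10/21 + 11/21 + 1 = 2 bits/symbol.

2 bits/symbol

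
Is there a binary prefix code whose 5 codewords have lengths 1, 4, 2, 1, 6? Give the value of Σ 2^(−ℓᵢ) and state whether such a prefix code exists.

With common denominator 2^6 = 64: Σ 2^(−ℓᵢ) = 32/64 + 4/64 + 16/64 + 32/64 + 1/64 = 85/64 = 1.328125.
Kraft's inequality requires Σ ≤ 1; here Σ = 1.328125 > 1, so no such prefix code exists.

1.328125; no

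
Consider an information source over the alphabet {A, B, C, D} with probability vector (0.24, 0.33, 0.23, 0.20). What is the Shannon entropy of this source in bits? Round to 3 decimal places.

H = −Σ pᵢ log₂ pᵢ.
−0.24·log₂(0.24) = 0.4941
−0.33·log₂(0.33) = 0.5278
−0.23·log₂(0.23) = 0.4877
−0.20·log₂(0.20) = 0.4644
Sum ≈ 1.9740 → 1.974 bits.

1.974 bits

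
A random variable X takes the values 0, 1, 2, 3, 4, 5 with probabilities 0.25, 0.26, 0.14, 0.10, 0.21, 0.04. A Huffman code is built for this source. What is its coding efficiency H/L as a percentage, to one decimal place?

98.9%

Entropy H = −Σ p log₂ p ≈ 2.3932 bits.
Huffman merges: 1/25+1/10→7/50; 7/50+7/50→7/25; 21/100+1/4→23/50; 13/50+7/25→27/50; 23/50+27/50→1. L = 121/50 ≈ 2.4200.
Efficiency = H/L = 2.3932/2.4200 = 98.9%.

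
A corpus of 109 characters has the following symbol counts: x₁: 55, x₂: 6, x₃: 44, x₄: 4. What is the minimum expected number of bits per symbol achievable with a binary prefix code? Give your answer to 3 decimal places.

Probabilities are the counts divided by 109.
Repeatedly combine the two least-probable nodes; the expected code length is the sum of the merged weights.
merge 4/109 + 6/109 → 10/109
merge 10/109 + 44/109 → 54/109
merge 54/109 + 55/109 → 1
L = 10/109 + 54/109 + 1 = 173/109 ≈ 1.587 bits/symbol.

1.587 bits/symbol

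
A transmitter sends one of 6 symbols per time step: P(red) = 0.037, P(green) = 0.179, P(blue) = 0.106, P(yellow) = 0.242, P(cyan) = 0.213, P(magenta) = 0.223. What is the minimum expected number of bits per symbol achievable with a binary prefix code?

Repeatedly combine the two least-probable nodes; the expected code length is the sum of the merged weights.
merge 37/1000 + 53/500 → 143/1000
merge 143/1000 + 179/1000 → 161/500
merge 213/1000 + 223/1000 → 109/250
merge 121/500 + 161/500 → 141/250
merge 109/250 + 141/250 → 1
L = 143/1000 + 161/500 + 109/250 + 141/250 + 1 = 493/200 = 2.465 bits/symbol.

2.465 bits/symbol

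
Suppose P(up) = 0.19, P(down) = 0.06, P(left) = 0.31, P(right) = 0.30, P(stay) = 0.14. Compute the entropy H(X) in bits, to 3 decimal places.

2.141 bits

H = −Σ pᵢ log₂ pᵢ.
−0.19·log₂(0.19) = 0.4552
−0.06·log₂(0.06) = 0.2435
−0.31·log₂(0.31) = 0.5238
−0.30·log₂(0.30) = 0.5211
−0.14·log₂(0.14) = 0.3971
Sum ≈ 2.1408 → 2.141 bits.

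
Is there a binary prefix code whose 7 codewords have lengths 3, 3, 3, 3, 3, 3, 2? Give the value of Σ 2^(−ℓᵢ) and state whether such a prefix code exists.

1; yes

With common denominator 2^3 = 8: Σ 2^(−ℓᵢ) = 1/8 + 1/8 + 1/8 + 1/8 + 1/8 + 1/8 + 2/8 = 8/8 = 1.
Kraft's inequality requires Σ ≤ 1; here Σ = 1 ≤ 1, so such a prefix code exists.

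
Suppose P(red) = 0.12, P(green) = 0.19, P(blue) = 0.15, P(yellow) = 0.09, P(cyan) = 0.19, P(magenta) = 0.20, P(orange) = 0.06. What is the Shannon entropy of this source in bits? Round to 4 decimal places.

H = −Σ pᵢ log₂ pᵢ.
−0.12·log₂(0.12) = 0.3671
−0.19·log₂(0.19) = 0.4552
−0.15·log₂(0.15) = 0.4105
−0.09·log₂(0.09) = 0.3127
−0.19·log₂(0.19) = 0.4552
−0.20·log₂(0.20) = 0.4644
−0.06·log₂(0.06) = 0.2435
Sum ≈ 2.7086 → 2.7086 bits.

2.7086 bits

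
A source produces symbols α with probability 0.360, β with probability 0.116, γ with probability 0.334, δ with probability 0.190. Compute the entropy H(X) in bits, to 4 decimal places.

1.8748 bits

H = −Σ pᵢ log₂ pᵢ.
−0.360·log₂(0.360) = 0.5306
−0.116·log₂(0.116) = 0.3605
−0.334·log₂(0.334) = 0.5284
−0.190·log₂(0.190) = 0.4552
Sum ≈ 1.8748 → 1.8748 bits.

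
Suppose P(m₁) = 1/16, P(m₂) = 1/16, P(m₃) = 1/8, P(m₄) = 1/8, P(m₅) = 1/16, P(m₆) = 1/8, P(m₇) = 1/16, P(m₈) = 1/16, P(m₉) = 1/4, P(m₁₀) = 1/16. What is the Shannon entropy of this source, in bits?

3.125 bits

Each probability is a power of 1/2, so log₂(1/p) is an integer.
H = Σ p·log₂(1/p) = 1/16·4 + 1/16·4 + 1/8·3 + 1/8·3 + 1/16·4 + 1/8·3 + 1/16·4 + 1/16·4 + 1/4·2 + 1/16·4 = 3.125 bits.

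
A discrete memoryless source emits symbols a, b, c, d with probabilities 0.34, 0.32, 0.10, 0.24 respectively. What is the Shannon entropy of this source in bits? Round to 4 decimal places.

1.8815 bits

H = −Σ pᵢ log₂ pᵢ.
−0.34·log₂(0.34) = 0.5292
−0.32·log₂(0.32) = 0.5260
−0.10·log₂(0.10) = 0.3322
−0.24·log₂(0.24) = 0.4941
Sum ≈ 1.8815 → 1.8815 bits.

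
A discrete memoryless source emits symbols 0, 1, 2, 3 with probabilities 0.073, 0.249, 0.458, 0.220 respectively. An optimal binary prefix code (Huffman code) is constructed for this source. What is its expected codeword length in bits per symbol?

1.835 bits/symbol

Repeatedly combine the two least-probable nodes; the expected code length is the sum of the merged weights.
merge 73/1000 + 11/50 → 293/1000
merge 249/1000 + 293/1000 → 271/500
merge 229/500 + 271/500 → 1
L = 293/1000 + 271/500 + 1 = 367/200 = 1.835 bits/symbol.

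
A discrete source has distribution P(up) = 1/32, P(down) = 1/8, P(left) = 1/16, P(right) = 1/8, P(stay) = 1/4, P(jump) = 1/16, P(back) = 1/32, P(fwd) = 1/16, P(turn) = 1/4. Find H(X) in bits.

2.8125 bits

Each probability is a power of 1/2, so log₂(1/p) is an integer.
H = Σ p·log₂(1/p) = 1/32·5 + 1/8·3 + 1/16·4 + 1/8·3 + 1/4·2 + 1/16·4 + 1/32·5 + 1/16·4 + 1/4·2 = 2.8125 bits.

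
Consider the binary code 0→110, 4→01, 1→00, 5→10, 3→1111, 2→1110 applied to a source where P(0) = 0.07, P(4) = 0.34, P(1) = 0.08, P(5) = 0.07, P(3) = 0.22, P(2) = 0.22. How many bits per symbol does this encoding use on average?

L̄ = Σ pᵢ·ℓᵢ = 0.07·3 + 0.34·2 + 0.08·2 + 0.07·2 + 0.22·4 + 0.22·4 = 2.95 bits/symbol.

2.95 bits/symbol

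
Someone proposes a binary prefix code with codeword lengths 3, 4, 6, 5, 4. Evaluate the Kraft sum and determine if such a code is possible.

With common denominator 2^6 = 64: Σ 2^(−ℓᵢ) = 8/64 + 4/64 + 1/64 + 2/64 + 4/64 = 19/64 = 0.296875.
Kraft's inequality requires Σ ≤ 1; here Σ = 0.296875 ≤ 1, so such a prefix code exists.

0.296875; yes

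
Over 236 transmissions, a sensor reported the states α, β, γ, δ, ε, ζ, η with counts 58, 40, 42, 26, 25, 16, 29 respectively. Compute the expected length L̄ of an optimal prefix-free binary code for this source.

2.75 bits/symbol

Probabilities are the counts divided by 236.
Repeatedly combine the two least-probable nodes; the expected code length is the sum of the merged weights.
merge 4/59 + 25/236 → 41/236
merge 13/118 + 29/236 → 55/236
merge 10/59 + 41/236 → 81/236
merge 21/118 + 55/236 → 97/236
merge 29/118 + 81/236 → 139/236
merge 97/236 + 139/236 → 1
L = 41/236 + 55/236 + 81/236 + 97/236 + 139/236 + 1 = 11/4 = 2.75 bits/symbol.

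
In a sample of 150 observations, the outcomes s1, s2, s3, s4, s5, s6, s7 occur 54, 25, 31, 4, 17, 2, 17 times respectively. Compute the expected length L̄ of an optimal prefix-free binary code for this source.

2.46 bits/symbol

Probabilities are the counts divided by 150.
Repeatedly combine the two least-probable nodes; the expected code length is the sum of the merged weights.
merge 1/75 + 2/75 → 1/25
merge 1/25 + 17/150 → 23/150
merge 17/150 + 23/150 → 4/15
merge 1/6 + 31/150 → 28/75
merge 4/15 + 9/25 → 47/75
merge 28/75 + 47/75 → 1
L = 1/25 + 23/150 + 4/15 + 28/75 + 47/75 + 1 = 123/50 = 2.46 bits/symbol.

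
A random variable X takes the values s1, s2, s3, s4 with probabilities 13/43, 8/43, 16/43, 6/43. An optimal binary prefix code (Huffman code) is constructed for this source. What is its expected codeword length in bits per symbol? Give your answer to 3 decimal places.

1.953 bits/symbol

Repeatedly combine the two least-probable nodes; the expected code length is the sum of the merged weights.
merge 6/43 + 8/43 → 14/43
merge 13/43 + 14/43 → 27/43
merge 16/43 + 27/43 → 1
L = 14/43 + 27/43 + 1 = 84/43 ≈ 1.953 bits/symbol.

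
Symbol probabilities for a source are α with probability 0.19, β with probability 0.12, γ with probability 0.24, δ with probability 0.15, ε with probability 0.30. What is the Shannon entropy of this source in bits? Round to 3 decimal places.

2.248 bits

H = −Σ pᵢ log₂ pᵢ.
−0.19·log₂(0.19) = 0.4552
−0.12·log₂(0.12) = 0.3671
−0.24·log₂(0.24) = 0.4941
−0.15·log₂(0.15) = 0.4105
−0.30·log₂(0.30) = 0.5211
Sum ≈ 2.2481 → 2.248 bits.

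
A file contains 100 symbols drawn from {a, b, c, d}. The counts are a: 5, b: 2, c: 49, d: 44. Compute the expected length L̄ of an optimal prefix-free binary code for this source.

Probabilities are the counts divided by 100.
Repeatedly combine the two least-probable nodes; the expected code length is the sum of the merged weights.
merge 1/50 + 1/20 → 7/100
merge 7/100 + 11/25 → 51/100
merge 49/100 + 51/100 → 1
L = 7/100 + 51/100 + 1 = 79/50 = 1.58 bits/symbol.

1.58 bits/symbol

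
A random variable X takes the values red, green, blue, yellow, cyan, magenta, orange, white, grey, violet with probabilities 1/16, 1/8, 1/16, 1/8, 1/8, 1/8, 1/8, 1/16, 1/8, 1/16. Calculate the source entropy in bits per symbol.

3.25 bits

Each probability is a power of 1/2, so log₂(1/p) is an integer.
H = Σ p·log₂(1/p) = 1/16·4 + 1/8·3 + 1/16·4 + 1/8·3 + 1/8·3 + 1/8·3 + 1/8·3 + 1/16·4 + 1/8·3 + 1/16·4 = 3.25 bits.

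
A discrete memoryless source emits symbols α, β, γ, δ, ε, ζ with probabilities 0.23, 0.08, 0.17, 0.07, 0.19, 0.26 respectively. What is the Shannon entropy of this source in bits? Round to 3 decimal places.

2.443 bits

H = −Σ pᵢ log₂ pᵢ.
−0.23·log₂(0.23) = 0.4877
−0.08·log₂(0.08) = 0.2915
−0.17·log₂(0.17) = 0.4346
−0.07·log₂(0.07) = 0.2686
−0.19·log₂(0.19) = 0.4552
−0.26·log₂(0.26) = 0.5053
Sum ≈ 2.4428 → 2.443 bits.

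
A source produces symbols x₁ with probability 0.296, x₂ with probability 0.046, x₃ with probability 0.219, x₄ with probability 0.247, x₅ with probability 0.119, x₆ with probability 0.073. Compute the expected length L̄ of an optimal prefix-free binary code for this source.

2.357 bits/symbol

Repeatedly combine the two least-probable nodes; the expected code length is the sum of the merged weights.
merge 23/500 + 73/1000 → 119/1000
merge 119/1000 + 119/1000 → 119/500
merge 219/1000 + 119/500 → 457/1000
merge 247/1000 + 37/125 → 543/1000
merge 457/1000 + 543/1000 → 1
L = 119/1000 + 119/500 + 457/1000 + 543/1000 + 1 = 2357/1000 = 2.357 bits/symbol.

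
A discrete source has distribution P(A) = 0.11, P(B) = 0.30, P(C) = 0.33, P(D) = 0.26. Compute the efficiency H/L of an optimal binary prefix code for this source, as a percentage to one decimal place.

95.2%

Entropy H = −Σ p log₂ p ≈ 1.9045 bits.
Huffman merges: 11/100+13/50→37/100; 3/10+33/100→63/100; 37/100+63/100→1. L = 2 ≈ 2.0000.
Efficiency = H/L = 1.9045/2.0000 = 95.2%.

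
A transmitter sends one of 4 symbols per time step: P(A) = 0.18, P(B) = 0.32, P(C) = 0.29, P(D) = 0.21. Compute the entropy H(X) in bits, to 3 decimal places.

1.962 bits

H = −Σ pᵢ log₂ pᵢ.
−0.18·log₂(0.18) = 0.4453
−0.32·log₂(0.32) = 0.5260
−0.29·log₂(0.29) = 0.5179
−0.21·log₂(0.21) = 0.4728
Sum ≈ 1.9621 → 1.962 bits.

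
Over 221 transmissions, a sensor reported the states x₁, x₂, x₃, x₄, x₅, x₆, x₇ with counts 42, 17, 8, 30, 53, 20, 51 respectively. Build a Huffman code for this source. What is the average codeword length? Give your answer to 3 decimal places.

Probabilities are the counts divided by 221.
Repeatedly combine the two least-probable nodes; the expected code length is the sum of the merged weights.
merge 8/221 + 1/13 → 25/221
merge 20/221 + 25/221 → 45/221
merge 30/221 + 42/221 → 72/221
merge 45/221 + 3/13 → 96/221
merge 53/221 + 72/221 → 125/221
merge 96/221 + 125/221 → 1
L = 25/221 + 45/221 + 72/221 + 96/221 + 125/221 + 1 = 584/221 ≈ 2.643 bits/symbol.

2.643 bits/symbol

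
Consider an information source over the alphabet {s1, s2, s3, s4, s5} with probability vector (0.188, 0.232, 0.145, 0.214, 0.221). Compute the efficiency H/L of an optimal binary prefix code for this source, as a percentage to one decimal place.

98.7%

Entropy H = −Σ p log₂ p ≈ 2.3036 bits.
Huffman merges: 29/200+47/250→333/1000; 107/500+221/1000→87/200; 29/125+333/1000→113/200; 87/200+113/200→1. L = 2333/1000 ≈ 2.3330.
Efficiency = H/L = 2.3036/2.3330 = 98.7%.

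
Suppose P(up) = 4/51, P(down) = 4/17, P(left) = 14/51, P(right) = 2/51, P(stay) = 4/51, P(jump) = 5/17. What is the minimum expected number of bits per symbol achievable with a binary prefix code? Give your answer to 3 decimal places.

2.314 bits/symbol

Repeatedly combine the two least-probable nodes; the expected code length is the sum of the merged weights.
merge 2/51 + 4/51 → 2/17
merge 4/51 + 2/17 → 10/51
merge 10/51 + 4/17 → 22/51
merge 14/51 + 5/17 → 29/51
merge 22/51 + 29/51 → 1
L = 2/17 + 10/51 + 22/51 + 29/51 + 1 = 118/51 ≈ 2.314 bits/symbol.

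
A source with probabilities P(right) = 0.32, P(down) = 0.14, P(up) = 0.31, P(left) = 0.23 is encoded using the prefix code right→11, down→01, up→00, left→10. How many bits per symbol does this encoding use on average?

L̄ = Σ pᵢ·ℓᵢ = 0.32·2 + 0.14·2 + 0.31·2 + 0.23·2 = 2 bits/symbol.

2 bits/symbol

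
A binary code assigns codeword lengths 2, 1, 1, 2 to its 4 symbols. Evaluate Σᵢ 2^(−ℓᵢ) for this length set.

1.5

With common denominator 2^2 = 4: Σ 2^(−ℓᵢ) = 1/4 + 2/4 + 2/4 + 1/4 = 6/4 = 1.5.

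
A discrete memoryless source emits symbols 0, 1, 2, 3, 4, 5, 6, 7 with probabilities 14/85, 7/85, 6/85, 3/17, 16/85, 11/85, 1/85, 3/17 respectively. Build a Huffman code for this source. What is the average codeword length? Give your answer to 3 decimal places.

2.882 bits/symbol

Repeatedly combine the two least-probable nodes; the expected code length is the sum of the merged weights.
merge 1/85 + 6/85 → 7/85
merge 7/85 + 7/85 → 14/85
merge 11/85 + 14/85 → 5/17
merge 14/85 + 3/17 → 29/85
merge 3/17 + 16/85 → 31/85
merge 5/17 + 29/85 → 54/85
merge 31/85 + 54/85 → 1
L = 7/85 + 14/85 + 5/17 + 29/85 + 31/85 + 54/85 + 1 = 49/17 ≈ 2.882 bits/symbol.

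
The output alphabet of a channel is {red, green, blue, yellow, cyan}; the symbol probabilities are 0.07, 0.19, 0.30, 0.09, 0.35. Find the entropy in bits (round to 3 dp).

H = −Σ pᵢ log₂ pᵢ.
−0.07·log₂(0.07) = 0.2686
−0.19·log₂(0.19) = 0.4552
−0.30·log₂(0.30) = 0.5211
−0.09·log₂(0.09) = 0.3127
−0.35·log₂(0.35) = 0.5301
Sum ≈ 2.0876 → 2.088 bits.

2.088 bits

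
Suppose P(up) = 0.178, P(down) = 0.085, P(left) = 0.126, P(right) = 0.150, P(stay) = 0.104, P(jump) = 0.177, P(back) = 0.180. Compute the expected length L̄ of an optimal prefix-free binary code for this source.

Repeatedly combine the two least-probable nodes; the expected code length is the sum of the merged weights.
merge 17/200 + 13/125 → 189/1000
merge 63/500 + 3/20 → 69/250
merge 177/1000 + 89/500 → 71/200
merge 9/50 + 189/1000 → 369/1000
merge 69/250 + 71/200 → 631/1000
merge 369/1000 + 631/1000 → 1
L = 189/1000 + 69/250 + 71/200 + 369/1000 + 631/1000 + 1 = 141/50 = 2.82 bits/symbol.

2.82 bits/symbol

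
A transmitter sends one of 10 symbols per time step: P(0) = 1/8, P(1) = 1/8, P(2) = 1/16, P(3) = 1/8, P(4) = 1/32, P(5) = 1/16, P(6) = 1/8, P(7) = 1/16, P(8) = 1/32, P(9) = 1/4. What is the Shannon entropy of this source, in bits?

Each probability is a power of 1/2, so log₂(1/p) is an integer.
H = Σ p·log₂(1/p) = 1/8·3 + 1/8·3 + 1/16·4 + 1/8·3 + 1/32·5 + 1/16·4 + 1/8·3 + 1/16·4 + 1/32·5 + 1/4·2 = 3.0625 bits.

3.0625 bits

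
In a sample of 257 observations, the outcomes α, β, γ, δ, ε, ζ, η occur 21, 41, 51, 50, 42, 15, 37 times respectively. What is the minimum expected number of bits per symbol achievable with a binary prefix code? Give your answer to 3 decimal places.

Probabilities are the counts divided by 257.
Repeatedly combine the two least-probable nodes; the expected code length is the sum of the merged weights.
merge 15/257 + 21/257 → 36/257
merge 36/257 + 37/257 → 73/257
merge 41/257 + 42/257 → 83/257
merge 50/257 + 51/257 → 101/257
merge 73/257 + 83/257 → 156/257
merge 101/257 + 156/257 → 1
L = 36/257 + 73/257 + 83/257 + 101/257 + 156/257 + 1 = 706/257 ≈ 2.747 bits/symbol.

2.747 bits/symbol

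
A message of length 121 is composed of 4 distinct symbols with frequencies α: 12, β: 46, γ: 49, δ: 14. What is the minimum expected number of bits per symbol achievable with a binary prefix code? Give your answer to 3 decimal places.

Probabilities are the counts divided by 121.
Repeatedly combine the two least-probable nodes; the expected code length is the sum of the merged weights.
merge 12/121 + 14/121 → 26/121
merge 26/121 + 46/121 → 72/121
merge 49/121 + 72/121 → 1
L = 26/121 + 72/121 + 1 = 219/121 ≈ 1.810 bits/symbol.

1.810 bits/symbol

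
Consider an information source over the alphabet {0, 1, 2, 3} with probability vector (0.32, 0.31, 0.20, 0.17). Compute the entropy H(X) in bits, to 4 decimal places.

H = −Σ pᵢ log₂ pᵢ.
−0.32·log₂(0.32) = 0.5260
−0.31·log₂(0.31) = 0.5238
−0.20·log₂(0.20) = 0.4644
−0.17·log₂(0.17) = 0.4346
Sum ≈ 1.9488 → 1.9488 bits.

1.9488 bits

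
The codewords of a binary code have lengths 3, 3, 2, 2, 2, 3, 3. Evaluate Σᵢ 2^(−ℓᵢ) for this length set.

With common denominator 2^3 = 8: Σ 2^(−ℓᵢ) = 1/8 + 1/8 + 2/8 + 2/8 + 2/8 + 1/8 + 1/8 = 10/8 = 1.25.

1.25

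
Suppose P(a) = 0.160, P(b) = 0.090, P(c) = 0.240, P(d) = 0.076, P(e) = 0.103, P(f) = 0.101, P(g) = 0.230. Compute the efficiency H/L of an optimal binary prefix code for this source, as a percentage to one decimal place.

99.1%

Entropy H = −Σ p log₂ p ≈ 2.6719 bits.
Huffman merges: 19/250+9/100→83/500; 101/1000+103/1000→51/250; 4/25+83/500→163/500; 51/250+23/100→217/500; 6/25+163/500→283/500; 217/500+283/500→1. L = 337/125 ≈ 2.6960.
Efficiency = H/L = 2.6719/2.6960 = 99.1%.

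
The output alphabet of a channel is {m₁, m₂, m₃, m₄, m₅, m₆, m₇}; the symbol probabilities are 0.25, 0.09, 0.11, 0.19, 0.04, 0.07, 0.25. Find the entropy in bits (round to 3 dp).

H = −Σ pᵢ log₂ pᵢ.
−0.25·log₂(0.25) = 0.5000
−0.09·log₂(0.09) = 0.3127
−0.11·log₂(0.11) = 0.3503
−0.19·log₂(0.19) = 0.4552
−0.04·log₂(0.04) = 0.1858
−0.07·log₂(0.07) = 0.2686
−0.25·log₂(0.25) = 0.5000
Sum ≈ 2.5725 → 2.572 bits.

2.572 bits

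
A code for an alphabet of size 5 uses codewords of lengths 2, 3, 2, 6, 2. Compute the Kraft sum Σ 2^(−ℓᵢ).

With common denominator 2^6 = 64: Σ 2^(−ℓᵢ) = 16/64 + 8/64 + 16/64 + 1/64 + 16/64 = 57/64 = 0.890625.

0.890625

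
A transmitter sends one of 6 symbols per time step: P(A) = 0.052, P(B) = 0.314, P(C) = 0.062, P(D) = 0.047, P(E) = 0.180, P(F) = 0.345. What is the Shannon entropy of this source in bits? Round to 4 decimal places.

2.1776 bits

H = −Σ pᵢ log₂ pᵢ.
−0.052·log₂(0.052) = 0.2218
−0.314·log₂(0.314) = 0.5247
−0.062·log₂(0.062) = 0.2487
−0.047·log₂(0.047) = 0.2073
−0.180·log₂(0.180) = 0.4453
−0.345·log₂(0.345) = 0.5297
Sum ≈ 2.1776 → 2.1776 bits.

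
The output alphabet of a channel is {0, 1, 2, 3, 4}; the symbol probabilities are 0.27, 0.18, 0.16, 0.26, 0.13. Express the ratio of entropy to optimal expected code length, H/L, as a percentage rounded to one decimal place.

Entropy H = −Σ p log₂ p ≈ 2.2663 bits.
Huffman merges: 13/100+4/25→29/100; 9/50+13/50→11/25; 27/100+29/100→14/25; 11/25+14/25→1. L = 229/100 ≈ 2.2900.
Efficiency = H/L = 2.2663/2.2900 = 99.0%.

99.0%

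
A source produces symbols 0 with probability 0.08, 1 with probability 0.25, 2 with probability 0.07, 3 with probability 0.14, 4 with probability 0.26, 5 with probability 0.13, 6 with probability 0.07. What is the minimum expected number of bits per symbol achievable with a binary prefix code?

2.63 bits/symbol

Repeatedly combine the two least-probable nodes; the expected code length is the sum of the merged weights.
merge 7/100 + 7/100 → 7/50
merge 2/25 + 13/100 → 21/100
merge 7/50 + 7/50 → 7/25
merge 21/100 + 1/4 → 23/50
merge 13/50 + 7/25 → 27/50
merge 23/50 + 27/50 → 1
L = 7/50 + 21/100 + 7/25 + 23/50 + 27/50 + 1 = 263/100 = 2.63 bits/symbol.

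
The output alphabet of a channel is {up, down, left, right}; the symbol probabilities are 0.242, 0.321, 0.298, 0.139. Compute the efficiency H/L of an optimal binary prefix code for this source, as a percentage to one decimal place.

96.9%

Entropy H = −Σ p log₂ p ≈ 1.9378 bits.
Huffman merges: 139/1000+121/500→381/1000; 149/500+321/1000→619/1000; 381/1000+619/1000→1. L = 2 ≈ 2.0000.
Efficiency = H/L = 1.9378/2.0000 = 96.9%.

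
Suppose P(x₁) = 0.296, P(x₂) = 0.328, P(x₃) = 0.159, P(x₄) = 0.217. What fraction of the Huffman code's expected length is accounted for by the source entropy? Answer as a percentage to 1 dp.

Entropy H = −Σ p log₂ p ≈ 1.9475 bits.
Huffman merges: 159/1000+217/1000→47/125; 37/125+41/125→78/125; 47/125+78/125→1. L = 2 ≈ 2.0000.
Efficiency = H/L = 1.9475/2.0000 = 97.4%.

97.4%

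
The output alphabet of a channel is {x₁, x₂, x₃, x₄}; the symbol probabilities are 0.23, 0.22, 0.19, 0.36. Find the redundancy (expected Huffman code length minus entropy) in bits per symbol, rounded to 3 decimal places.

Entropy H = −Σ p log₂ p ≈ 1.9541 bits.
Huffman merges: 19/100+11/50→41/100; 23/100+9/25→59/100; 41/100+59/100→1. L = 2 ≈ 2.0000.
L − H = 2.0000 − 1.9541 = 0.046 bits.

0.046 bits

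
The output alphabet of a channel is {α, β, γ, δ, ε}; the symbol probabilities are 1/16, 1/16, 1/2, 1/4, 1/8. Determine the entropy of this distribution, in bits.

1.875 bits

Each probability is a power of 1/2, so log₂(1/p) is an integer.
H = Σ p·log₂(1/p) = 1/16·4 + 1/16·4 + 1/2·1 + 1/4·2 + 1/8·3 = 1.875 bits.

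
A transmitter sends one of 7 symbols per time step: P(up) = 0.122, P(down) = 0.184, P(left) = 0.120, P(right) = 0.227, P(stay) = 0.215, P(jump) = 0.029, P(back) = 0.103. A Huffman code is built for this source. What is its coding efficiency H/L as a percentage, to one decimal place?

98.0%

Entropy H = −Σ p log₂ p ≈ 2.6350 bits.
Huffman merges: 29/1000+103/1000→33/250; 3/25+61/500→121/500; 33/250+23/125→79/250; 43/200+227/1000→221/500; 121/500+79/250→279/500; 221/500+279/500→1. L = 269/100 ≈ 2.6900.
Efficiency = H/L = 2.6350/2.6900 = 98.0%.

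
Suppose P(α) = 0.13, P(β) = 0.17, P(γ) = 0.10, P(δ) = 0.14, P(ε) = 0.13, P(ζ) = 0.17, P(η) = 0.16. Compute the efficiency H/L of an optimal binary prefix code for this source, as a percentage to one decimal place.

98.5%

Entropy H = −Σ p log₂ p ≈ 2.7868 bits.
Huffman merges: 1/10+13/100→23/100; 13/100+7/50→27/100; 4/25+17/100→33/100; 17/100+23/100→2/5; 27/100+33/100→3/5; 2/5+3/5→1. L = 283/100 ≈ 2.8300.
Efficiency = H/L = 2.7868/2.8300 = 98.5%.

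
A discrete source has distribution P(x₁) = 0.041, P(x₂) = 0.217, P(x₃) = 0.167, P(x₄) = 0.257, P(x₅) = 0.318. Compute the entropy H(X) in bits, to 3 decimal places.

2.128 bits

H = −Σ pᵢ log₂ pᵢ.
−0.041·log₂(0.041) = 0.1889
−0.217·log₂(0.217) = 0.4783
−0.167·log₂(0.167) = 0.4312
−0.257·log₂(0.257) = 0.5038
−0.318·log₂(0.318) = 0.5256
Sum ≈ 2.1278 → 2.128 bits.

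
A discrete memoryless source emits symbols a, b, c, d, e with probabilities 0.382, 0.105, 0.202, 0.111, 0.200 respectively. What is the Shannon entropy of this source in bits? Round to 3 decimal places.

2.154 bits

H = −Σ pᵢ log₂ pᵢ.
−0.382·log₂(0.382) = 0.5304
−0.105·log₂(0.105) = 0.3414
−0.202·log₂(0.202) = 0.4661
−0.111·log₂(0.111) = 0.3520
−0.200·log₂(0.200) = 0.4644
Sum ≈ 2.1543 → 2.154 bits.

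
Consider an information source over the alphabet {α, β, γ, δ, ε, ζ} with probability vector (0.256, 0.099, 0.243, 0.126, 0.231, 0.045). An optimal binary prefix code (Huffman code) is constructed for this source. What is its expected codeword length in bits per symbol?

2.414 bits/symbol

Repeatedly combine the two least-probable nodes; the expected code length is the sum of the merged weights.
merge 9/200 + 99/1000 → 18/125
merge 63/500 + 18/125 → 27/100
merge 231/1000 + 243/1000 → 237/500
merge 32/125 + 27/100 → 263/500
merge 237/500 + 263/500 → 1
L = 18/125 + 27/100 + 237/500 + 263/500 + 1 = 1207/500 = 2.414 bits/symbol.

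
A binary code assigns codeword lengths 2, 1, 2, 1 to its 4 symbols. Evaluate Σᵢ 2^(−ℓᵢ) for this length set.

With common denominator 2^2 = 4: Σ 2^(−ℓᵢ) = 1/4 + 2/4 + 1/4 + 2/4 = 6/4 = 1.5.

1.5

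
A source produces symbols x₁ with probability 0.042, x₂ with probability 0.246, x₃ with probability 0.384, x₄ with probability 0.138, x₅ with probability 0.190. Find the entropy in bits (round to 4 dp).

H = −Σ pᵢ log₂ pᵢ.
−0.042·log₂(0.042) = 0.1921
−0.246·log₂(0.246) = 0.4977
−0.384·log₂(0.384) = 0.5302
−0.138·log₂(0.138) = 0.3943
−0.190·log₂(0.190) = 0.4552
Sum ≈ 2.0696 → 2.0696 bits.

2.0696 bits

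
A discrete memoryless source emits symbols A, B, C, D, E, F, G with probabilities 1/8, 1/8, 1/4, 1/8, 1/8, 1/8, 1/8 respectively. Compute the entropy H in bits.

2.75 bits

Each probability is a power of 1/2, so log₂(1/p) is an integer.
H = Σ p·log₂(1/p) = 1/8·3 + 1/8·3 + 1/4·2 + 1/8·3 + 1/8·3 + 1/8·3 + 1/8·3 = 2.75 bits.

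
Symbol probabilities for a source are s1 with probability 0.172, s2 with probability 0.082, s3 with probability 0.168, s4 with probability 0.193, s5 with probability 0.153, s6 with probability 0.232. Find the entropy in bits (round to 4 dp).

H = −Σ pᵢ log₂ pᵢ.
−0.172·log₂(0.172) = 0.4368
−0.082·log₂(0.082) = 0.2959
−0.168·log₂(0.168) = 0.4323
−0.193·log₂(0.193) = 0.4581
−0.153·log₂(0.153) = 0.4144
−0.232·log₂(0.232) = 0.4890
Sum ≈ 2.5265 → 2.5265 bits.

2.5265 bits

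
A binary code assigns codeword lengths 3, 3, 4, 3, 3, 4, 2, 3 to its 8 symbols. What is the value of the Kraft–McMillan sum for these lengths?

With common denominator 2^4 = 16: Σ 2^(−ℓᵢ) = 2/16 + 2/16 + 1/16 + 2/16 + 2/16 + 1/16 + 4/16 + 2/16 = 16/16 = 1.

1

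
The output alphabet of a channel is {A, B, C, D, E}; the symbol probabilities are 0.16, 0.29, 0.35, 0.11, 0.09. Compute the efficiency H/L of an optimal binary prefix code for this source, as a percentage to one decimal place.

97.0%

Entropy H = −Σ p log₂ p ≈ 2.1340 bits.
Huffman merges: 9/100+11/100→1/5; 4/25+1/5→9/25; 29/100+7/20→16/25; 9/25+16/25→1. L = 11/5 ≈ 2.2000.
Efficiency = H/L = 2.1340/2.2000 = 97.0%.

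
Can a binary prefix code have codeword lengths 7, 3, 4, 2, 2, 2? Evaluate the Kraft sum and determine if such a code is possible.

With common denominator 2^7 = 128: Σ 2^(−ℓᵢ) = 1/128 + 16/128 + 8/128 + 32/128 + 32/128 + 32/128 = 121/128 = 0.9453125.
Kraft's inequality requires Σ ≤ 1; here Σ = 0.9453125 ≤ 1, so such a prefix code exists.

0.9453125; yes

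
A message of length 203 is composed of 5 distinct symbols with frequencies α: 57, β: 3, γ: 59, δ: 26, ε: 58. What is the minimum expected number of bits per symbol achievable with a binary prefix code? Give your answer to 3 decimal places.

Probabilities are the counts divided by 203.
Repeatedly combine the two least-probable nodes; the expected code length is the sum of the merged weights.
merge 3/203 + 26/203 → 1/7
merge 1/7 + 57/203 → 86/203
merge 2/7 + 59/203 → 117/203
merge 86/203 + 117/203 → 1
L = 1/7 + 86/203 + 117/203 + 1 = 15/7 ≈ 2.143 bits/symbol.

2.143 bits/symbol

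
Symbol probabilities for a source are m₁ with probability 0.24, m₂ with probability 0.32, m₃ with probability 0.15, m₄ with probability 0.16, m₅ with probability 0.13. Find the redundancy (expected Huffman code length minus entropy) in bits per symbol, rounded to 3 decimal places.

0.044 bits

Entropy H = −Σ p log₂ p ≈ 2.2364 bits.
Huffman merges: 13/100+3/20→7/25; 4/25+6/25→2/5; 7/25+8/25→3/5; 2/5+3/5→1. L = 57/25 ≈ 2.2800.
L − H = 2.2800 − 2.2364 = 0.044 bits.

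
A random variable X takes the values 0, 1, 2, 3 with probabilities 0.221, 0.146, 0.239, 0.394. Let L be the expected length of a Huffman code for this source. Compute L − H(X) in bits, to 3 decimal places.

Entropy H = −Σ p log₂ p ≈ 1.9095 bits.
Huffman merges: 73/500+221/1000→367/1000; 239/1000+367/1000→303/500; 197/500+303/500→1. L = 1973/1000 ≈ 1.9730.
L − H = 1.9730 − 1.9095 = 0.063 bits.

0.063 bits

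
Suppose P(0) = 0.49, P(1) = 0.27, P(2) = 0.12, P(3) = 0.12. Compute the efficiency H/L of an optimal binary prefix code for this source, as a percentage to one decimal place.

99.9%

Entropy H = −Σ p log₂ p ≈ 1.7484 bits.
Huffman merges: 3/25+3/25→6/25; 6/25+27/100→51/100; 49/100+51/100→1. L = 7/4 ≈ 1.7500.
Efficiency = H/L = 1.7484/1.7500 = 99.9%.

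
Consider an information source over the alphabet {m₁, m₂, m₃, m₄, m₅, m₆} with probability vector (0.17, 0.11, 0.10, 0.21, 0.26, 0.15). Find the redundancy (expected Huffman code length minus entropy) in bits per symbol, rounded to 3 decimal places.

0.024 bits

Entropy H = −Σ p log₂ p ≈ 2.5057 bits.
Huffman merges: 1/10+11/100→21/100; 3/20+17/100→8/25; 21/100+21/100→21/50; 13/50+8/25→29/50; 21/50+29/50→1. L = 253/100 ≈ 2.5300.
L − H = 2.5300 − 2.5057 = 0.024 bits.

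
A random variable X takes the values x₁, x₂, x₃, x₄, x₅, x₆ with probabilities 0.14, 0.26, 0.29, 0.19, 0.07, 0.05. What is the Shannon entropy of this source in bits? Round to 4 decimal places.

2.3602 bits

H = −Σ pᵢ log₂ pᵢ.
−0.14·log₂(0.14) = 0.3971
−0.26·log₂(0.26) = 0.5053
−0.29·log₂(0.29) = 0.5179
−0.19·log₂(0.19) = 0.4552
−0.07·log₂(0.07) = 0.2686
−0.05·log₂(0.05) = 0.2161
Sum ≈ 2.3602 → 2.3602 bits.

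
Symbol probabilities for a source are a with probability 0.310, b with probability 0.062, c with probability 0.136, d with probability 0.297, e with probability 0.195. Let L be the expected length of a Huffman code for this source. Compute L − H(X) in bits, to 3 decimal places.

0.054 bits

Entropy H = −Σ p log₂ p ≈ 2.1440 bits.
Huffman merges: 31/500+17/125→99/500; 39/200+99/500→393/1000; 297/1000+31/100→607/1000; 393/1000+607/1000→1. L = 1099/500 ≈ 2.1980.
L − H = 2.1980 − 2.1440 = 0.054 bits.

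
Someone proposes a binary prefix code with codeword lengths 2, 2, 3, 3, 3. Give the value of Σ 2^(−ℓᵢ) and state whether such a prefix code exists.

With common denominator 2^3 = 8: Σ 2^(−ℓᵢ) = 2/8 + 2/8 + 1/8 + 1/8 + 1/8 = 7/8 = 0.875.
Kraft's inequality requires Σ ≤ 1; here Σ = 0.875 ≤ 1, so such a prefix code exists.

0.875; yes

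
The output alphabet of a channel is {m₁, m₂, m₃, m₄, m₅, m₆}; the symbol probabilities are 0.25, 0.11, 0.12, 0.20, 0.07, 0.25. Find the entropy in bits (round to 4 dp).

H = −Σ pᵢ log₂ pᵢ.
−0.25·log₂(0.25) = 0.5000
−0.11·log₂(0.11) = 0.3503
−0.12·log₂(0.12) = 0.3671
−0.20·log₂(0.20) = 0.4644
−0.07·log₂(0.07) = 0.2686
−0.25·log₂(0.25) = 0.5000
Sum ≈ 2.4503 → 2.4503 bits.

2.4503 bits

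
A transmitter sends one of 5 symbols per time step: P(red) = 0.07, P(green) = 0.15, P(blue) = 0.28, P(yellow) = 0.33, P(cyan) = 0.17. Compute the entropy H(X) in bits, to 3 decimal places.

2.156 bits

H = −Σ pᵢ log₂ pᵢ.
−0.07·log₂(0.07) = 0.2686
−0.15·log₂(0.15) = 0.4105
−0.28·log₂(0.28) = 0.5142
−0.33·log₂(0.33) = 0.5278
−0.17·log₂(0.17) = 0.4346
Sum ≈ 2.1557 → 2.156 bits.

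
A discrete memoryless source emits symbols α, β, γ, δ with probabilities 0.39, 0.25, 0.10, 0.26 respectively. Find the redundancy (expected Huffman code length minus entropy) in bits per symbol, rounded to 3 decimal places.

Entropy H = −Σ p log₂ p ≈ 1.8673 bits.
Huffman merges: 1/10+1/4→7/20; 13/50+7/20→61/100; 39/100+61/100→1. L = 49/25 ≈ 1.9600.
L − H = 1.9600 − 1.8673 = 0.093 bits.

0.093 bits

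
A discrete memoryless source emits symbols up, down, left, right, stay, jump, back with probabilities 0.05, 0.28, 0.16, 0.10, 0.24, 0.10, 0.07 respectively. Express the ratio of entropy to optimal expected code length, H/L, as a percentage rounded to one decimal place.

99.2%

Entropy H = −Σ p log₂ p ≈ 2.5804 bits.
Huffman merges: 1/20+7/100→3/25; 1/10+1/10→1/5; 3/25+4/25→7/25; 1/5+6/25→11/25; 7/25+7/25→14/25; 11/25+14/25→1. L = 13/5 ≈ 2.6000.
Efficiency = H/L = 2.5804/2.6000 = 99.2%.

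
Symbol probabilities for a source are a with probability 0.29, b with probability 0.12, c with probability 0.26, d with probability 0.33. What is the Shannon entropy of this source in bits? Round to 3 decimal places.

H = −Σ pᵢ log₂ pᵢ.
−0.29·log₂(0.29) = 0.5179
−0.12·log₂(0.12) = 0.3671
−0.26·log₂(0.26) = 0.5053
−0.33·log₂(0.33) = 0.5278
Sum ≈ 1.9181 → 1.918 bits.

1.918 bits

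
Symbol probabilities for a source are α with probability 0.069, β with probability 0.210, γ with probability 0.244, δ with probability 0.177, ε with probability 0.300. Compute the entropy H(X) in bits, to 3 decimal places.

H = −Σ pᵢ log₂ pᵢ.
−0.069·log₂(0.069) = 0.2662
−0.210·log₂(0.210) = 0.4728
−0.244·log₂(0.244) = 0.4966
−0.177·log₂(0.177) = 0.4422
−0.300·log₂(0.300) = 0.5211
Sum ≈ 2.1988 → 2.199 bits.

2.199 bits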